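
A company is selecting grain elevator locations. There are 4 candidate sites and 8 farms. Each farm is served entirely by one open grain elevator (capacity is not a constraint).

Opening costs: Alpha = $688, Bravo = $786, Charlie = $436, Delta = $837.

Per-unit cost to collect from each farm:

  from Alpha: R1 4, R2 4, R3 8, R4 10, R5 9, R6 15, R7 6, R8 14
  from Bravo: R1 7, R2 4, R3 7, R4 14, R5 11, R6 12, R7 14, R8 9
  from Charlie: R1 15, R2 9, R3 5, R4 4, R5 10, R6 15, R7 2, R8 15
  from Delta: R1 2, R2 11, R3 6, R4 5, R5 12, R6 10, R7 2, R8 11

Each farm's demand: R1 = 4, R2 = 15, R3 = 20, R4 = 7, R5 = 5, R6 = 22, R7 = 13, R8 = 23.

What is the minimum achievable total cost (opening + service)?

For any fixed open set, each farm goes to its cheapest open site; total = fixed + service.
{Charlie}: R1→Charlie 15·4=60, R2→Charlie 9·15=135, R3→Charlie 5·20=100, R4→Charlie 4·7=28, R5→Charlie 10·5=50, R6→Charlie 15·22=330, R7→Charlie 2·13=26, R8→Charlie 15·23=345. Service 1074; fixed 436; total 1510.
{Delta}: R1→Delta 2·4=8, R2→Delta 11·15=165, R3→Delta 6·20=120, R4→Delta 5·7=35, R5→Delta 12·5=60, R6→Delta 10·22=220, R7→Delta 2·13=26, R8→Delta 11·23=253. Service 887; fixed 837; total 1724.
{Alpha}: R1→Alpha 4·4=16, R2→Alpha 4·15=60, R3→Alpha 8·20=160, R4→Alpha 10·7=70, R5→Alpha 9·5=45, R6→Alpha 15·22=330, R7→Alpha 6·13=78, R8→Alpha 14·23=322. Service 1081; fixed 688; total 1769.
{Alpha, Bravo, Charlie, Delta}: R1→Delta 2·4=8, R2→Alpha 4·15=60, R3→Charlie 5·20=100, R4→Charlie 4·7=28, R5→Alpha 9·5=45, R6→Delta 10·22=220, R7→Charlie 2·13=26, R8→Bravo 9·23=207. Service 694; fixed 2747; total 3441.
No other subset beats 1510.

Minimum total cost: 1510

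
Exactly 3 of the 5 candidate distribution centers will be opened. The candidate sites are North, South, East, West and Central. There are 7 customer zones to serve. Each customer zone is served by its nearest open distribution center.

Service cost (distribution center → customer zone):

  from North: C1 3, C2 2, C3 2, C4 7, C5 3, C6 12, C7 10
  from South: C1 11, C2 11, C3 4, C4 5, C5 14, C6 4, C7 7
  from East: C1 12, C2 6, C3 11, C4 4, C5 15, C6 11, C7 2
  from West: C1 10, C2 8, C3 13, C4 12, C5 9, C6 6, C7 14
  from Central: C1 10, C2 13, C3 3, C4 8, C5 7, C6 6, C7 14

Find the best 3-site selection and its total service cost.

With exactly 3 open, each customer zone uses its cheapest among the chosen.
{North, South, East}: C1→North 3, C2→North 2, C3→North 2, C4→East 4, C5→North 3, C6→South 4, C7→East 2. Service cost 20.
{North, East, West}: service cost 22
{North, East, Central}: service cost 22
Among all 10 size-3 choices, {North, South, East} is lowest.

Choose North, South and East; total service cost 20.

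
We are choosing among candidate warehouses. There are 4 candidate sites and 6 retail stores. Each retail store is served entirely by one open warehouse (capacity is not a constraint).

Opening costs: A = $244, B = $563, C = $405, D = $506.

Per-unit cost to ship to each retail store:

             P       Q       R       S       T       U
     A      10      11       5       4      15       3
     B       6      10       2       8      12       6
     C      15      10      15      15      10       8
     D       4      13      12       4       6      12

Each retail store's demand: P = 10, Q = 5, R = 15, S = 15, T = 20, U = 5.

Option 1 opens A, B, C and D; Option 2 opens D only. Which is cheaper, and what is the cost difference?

Option 2 is cheaper by 1002.

Option 1: {A, B, C, D}: P→D 4·10=40, Q→B 10·5=50, R→B 2·15=30, S→A 4·15=60, T→D 6·20=120, U→A 3·5=15. Service 315; fixed 1718; total 2033.
Option 2: {D}: P→D 4·10=40, Q→D 13·5=65, R→D 12·15=180, S→D 4·15=60, T→D 6·20=120, U→D 12·5=60. Service 525; fixed 506; total 1031.
Difference: |2033 − 1031| = 1002.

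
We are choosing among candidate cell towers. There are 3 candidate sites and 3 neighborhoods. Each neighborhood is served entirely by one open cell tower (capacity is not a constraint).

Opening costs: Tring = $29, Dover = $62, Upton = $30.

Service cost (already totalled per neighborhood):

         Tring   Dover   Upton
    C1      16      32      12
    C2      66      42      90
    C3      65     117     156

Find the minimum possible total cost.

Minimum total cost: 176

For any fixed open set, each neighborhood goes to its cheapest open site; total = fixed + service.
{Tring}: C1→Tring 16, C2→Tring 66, C3→Tring 65. Service 147; fixed 29; total 176.
{Tring, Upton}: service 143 + fixed 59 = 202
{Tring, Dover}: C1→Tring 16, C2→Dover 42, C3→Tring 65. Service 123; fixed 91; total 214.
{Tring, Dover, Upton}: C1→Upton 12, C2→Dover 42, C3→Tring 65. Service 119; fixed 121; total 240.
No other subset beats 176.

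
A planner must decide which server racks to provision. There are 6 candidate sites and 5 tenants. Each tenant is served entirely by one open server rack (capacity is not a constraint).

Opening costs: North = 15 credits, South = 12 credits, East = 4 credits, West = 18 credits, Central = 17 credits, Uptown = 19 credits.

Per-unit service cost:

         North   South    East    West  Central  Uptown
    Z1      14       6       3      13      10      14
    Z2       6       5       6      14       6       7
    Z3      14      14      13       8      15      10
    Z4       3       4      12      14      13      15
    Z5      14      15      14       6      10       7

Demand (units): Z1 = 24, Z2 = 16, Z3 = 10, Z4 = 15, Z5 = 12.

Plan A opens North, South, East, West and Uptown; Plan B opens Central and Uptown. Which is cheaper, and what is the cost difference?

Plan A is cheaper by 334.

Plan A: {North, South, East, West, Uptown}: Z1→East 3·24=72, Z2→South 5·16=80, Z3→West 8·10=80, Z4→North 3·15=45, Z5→West 6·12=72. Service 349; fixed 68; total 417.
Plan B: {Central, Uptown}: Z1→Central 10·24=240, Z2→Central 6·16=96, Z3→Uptown 10·10=100, Z4→Central 13·15=195, Z5→Uptown 7·12=84. Service 715; fixed 36; total 751.
Difference: |417 − 751| = 334.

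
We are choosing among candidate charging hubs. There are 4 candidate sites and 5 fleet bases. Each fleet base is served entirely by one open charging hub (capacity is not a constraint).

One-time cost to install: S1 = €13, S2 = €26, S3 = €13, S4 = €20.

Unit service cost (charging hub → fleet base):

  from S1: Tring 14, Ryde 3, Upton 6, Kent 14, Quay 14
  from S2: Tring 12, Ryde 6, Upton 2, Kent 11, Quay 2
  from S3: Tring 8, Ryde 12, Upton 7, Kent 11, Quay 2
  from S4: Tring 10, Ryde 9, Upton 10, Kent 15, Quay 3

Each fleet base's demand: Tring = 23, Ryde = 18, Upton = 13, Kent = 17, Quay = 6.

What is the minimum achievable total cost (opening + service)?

Minimum total cost: 515

For any fixed open set, each fleet base goes to its cheapest open site; total = fixed + service.
{S1, S2, S3}: Tring→S3 8·23=184, Ryde→S1 3·18=54, Upton→S2 2·13=26, Kent→S2 11·17=187, Quay→S2 2·6=12. Service 463; fixed 52; total 515.
{S1, S2, S3, S4}: service 463 + fixed 72 = 535
{S1, S3}: service 515 + fixed 26 = 541
{S1}: service 776 + fixed 13 = 789
(All 15 nonempty subsets were checked; S1, S2 and S3 is lowest.)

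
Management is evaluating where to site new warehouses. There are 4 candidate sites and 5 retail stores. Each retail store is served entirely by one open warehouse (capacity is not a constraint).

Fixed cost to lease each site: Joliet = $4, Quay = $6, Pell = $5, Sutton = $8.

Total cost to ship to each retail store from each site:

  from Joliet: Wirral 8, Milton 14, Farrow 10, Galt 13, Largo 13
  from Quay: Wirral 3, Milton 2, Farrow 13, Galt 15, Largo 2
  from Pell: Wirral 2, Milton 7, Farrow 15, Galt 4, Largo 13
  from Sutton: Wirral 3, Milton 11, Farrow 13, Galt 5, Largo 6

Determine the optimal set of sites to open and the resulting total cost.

For any fixed open set, each retail store goes to its cheapest open site; total = fixed + service.
{Quay, Pell}: Wirral→Pell 2, Milton→Quay 2, Farrow→Quay 13, Galt→Pell 4, Largo→Quay 2. Service 23; fixed 11; total 34.
{Joliet, Quay, Pell}: Wirral→Pell 2, Milton→Quay 2, Farrow→Joliet 10, Galt→Pell 4, Largo→Quay 2. Service 20; fixed 15; total 35.
{Quay, Sutton}: Wirral→Quay 3, Milton→Quay 2, Farrow→Quay 13, Galt→Sutton 5, Largo→Quay 2. Service 25; fixed 14; total 39.
{Joliet, Quay, Pell, Sutton}: service 20 + fixed 23 = 43
No other subset beats 34.

Open Quay and Pell; minimum total cost 34.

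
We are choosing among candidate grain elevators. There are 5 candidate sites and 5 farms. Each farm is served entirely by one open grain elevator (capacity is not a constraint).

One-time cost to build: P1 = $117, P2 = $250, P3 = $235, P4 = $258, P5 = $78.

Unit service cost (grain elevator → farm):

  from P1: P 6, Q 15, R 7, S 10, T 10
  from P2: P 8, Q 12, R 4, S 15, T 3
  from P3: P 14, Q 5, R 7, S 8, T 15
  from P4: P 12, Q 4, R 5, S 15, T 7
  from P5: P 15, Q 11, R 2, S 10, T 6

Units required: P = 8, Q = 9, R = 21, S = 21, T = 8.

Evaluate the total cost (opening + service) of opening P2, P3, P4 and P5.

Total cost: 1155

Each farm is assigned to its cheapest site among the open ones.
{P2, P3, P4, P5}: P→P2 8·8=64, Q→P4 4·9=36, R→P5 2·21=42, S→P3 8·21=168, T→P2 3·8=24. Service 334; fixed 821; total 1155.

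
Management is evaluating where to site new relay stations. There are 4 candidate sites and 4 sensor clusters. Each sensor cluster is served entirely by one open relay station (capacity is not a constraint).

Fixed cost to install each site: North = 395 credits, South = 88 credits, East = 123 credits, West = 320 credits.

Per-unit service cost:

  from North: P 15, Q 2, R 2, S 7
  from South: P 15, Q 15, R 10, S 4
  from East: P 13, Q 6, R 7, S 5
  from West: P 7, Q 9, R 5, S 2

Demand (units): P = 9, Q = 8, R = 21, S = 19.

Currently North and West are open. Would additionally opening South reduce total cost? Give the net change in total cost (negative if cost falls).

Current service cost with {North, West}: 159.
Adding South: each sensor cluster re-picks its cheapest; new service cost 159, saving 0.
Extra fixed cost: 88. Net change = 88 − 0 = 88.
(Totals: 874 → 962.)

No — net change +88 (cost rises by 88).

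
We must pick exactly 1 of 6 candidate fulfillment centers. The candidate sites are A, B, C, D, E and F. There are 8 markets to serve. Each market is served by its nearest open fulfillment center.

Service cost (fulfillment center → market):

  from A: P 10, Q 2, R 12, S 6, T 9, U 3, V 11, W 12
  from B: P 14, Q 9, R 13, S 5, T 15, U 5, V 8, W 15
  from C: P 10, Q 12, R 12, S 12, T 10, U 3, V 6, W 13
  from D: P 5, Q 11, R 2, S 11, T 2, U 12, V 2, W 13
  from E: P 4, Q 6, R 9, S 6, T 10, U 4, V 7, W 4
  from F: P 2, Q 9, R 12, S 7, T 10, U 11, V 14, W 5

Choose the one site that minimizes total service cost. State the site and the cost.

Choose E only; total service cost 50.

With exactly 1 open, each market uses its cheapest among the chosen.
{E}: P→E 4, Q→E 6, R→E 9, S→E 6, T→E 10, U→E 4, V→E 7, W→E 4. Service cost 50.
{D}: service cost 58
{A}: service cost 65
Among all 6 size-1 choices, {E} is lowest.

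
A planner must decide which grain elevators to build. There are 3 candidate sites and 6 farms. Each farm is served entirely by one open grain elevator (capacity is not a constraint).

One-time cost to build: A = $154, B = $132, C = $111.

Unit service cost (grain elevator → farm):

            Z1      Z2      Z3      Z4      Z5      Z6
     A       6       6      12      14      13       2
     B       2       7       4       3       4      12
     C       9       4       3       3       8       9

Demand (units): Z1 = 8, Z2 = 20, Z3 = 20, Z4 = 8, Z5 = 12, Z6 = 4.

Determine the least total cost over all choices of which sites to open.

For any fixed open set, each farm goes to its cheapest open site; total = fixed + service.
{C}: Z1→C 9·8=72, Z2→C 4·20=80, Z3→C 3·20=60, Z4→C 3·8=24, Z5→C 8·12=96, Z6→C 9·4=36. Service 368; fixed 111; total 479.
{B}: service 356 + fixed 132 = 488
{B, C}: Z1→B 2·8=16, Z2→C 4·20=80, Z3→C 3·20=60, Z4→B 3·8=24, Z5→B 4·12=48, Z6→C 9·4=36. Service 264; fixed 243; total 507.
{A, B, C}: Z1→B 2·8=16, Z2→C 4·20=80, Z3→C 3·20=60, Z4→B 3·8=24, Z5→B 4·12=48, Z6→A 2·4=8. Service 236; fixed 397; total 633.
No other subset beats 479.

Minimum total cost: 479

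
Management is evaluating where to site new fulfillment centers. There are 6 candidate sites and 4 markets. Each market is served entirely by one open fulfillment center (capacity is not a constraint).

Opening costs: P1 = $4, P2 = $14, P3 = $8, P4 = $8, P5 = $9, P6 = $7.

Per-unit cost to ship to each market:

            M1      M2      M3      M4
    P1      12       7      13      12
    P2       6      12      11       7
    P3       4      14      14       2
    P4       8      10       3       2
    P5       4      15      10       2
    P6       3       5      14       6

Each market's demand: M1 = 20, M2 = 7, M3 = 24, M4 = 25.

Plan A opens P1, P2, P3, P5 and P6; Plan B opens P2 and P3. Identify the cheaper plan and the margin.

Plan A: {P1, P2, P3, P5, P6}: M1→P6 3·20=60, M2→P6 5·7=35, M3→P5 10·24=240, M4→P3 2·25=50. Service 385; fixed 42; total 427.
Plan B: {P2, P3}: M1→P3 4·20=80, M2→P2 12·7=84, M3→P2 11·24=264, M4→P3 2·25=50. Service 478; fixed 22; total 500.
Difference: |427 − 500| = 73.

Plan A is cheaper by 73.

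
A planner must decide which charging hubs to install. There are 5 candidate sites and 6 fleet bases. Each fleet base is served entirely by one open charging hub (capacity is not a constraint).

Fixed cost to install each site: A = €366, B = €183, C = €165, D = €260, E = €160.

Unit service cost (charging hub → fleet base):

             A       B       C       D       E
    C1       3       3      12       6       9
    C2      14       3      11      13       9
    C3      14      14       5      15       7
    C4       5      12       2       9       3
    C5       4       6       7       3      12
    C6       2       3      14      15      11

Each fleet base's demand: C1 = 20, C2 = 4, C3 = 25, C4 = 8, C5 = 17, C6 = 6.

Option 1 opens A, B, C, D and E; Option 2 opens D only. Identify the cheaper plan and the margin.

Option 2 is cheaper by 390.

Option 1: {A, B, C, D, E}: C1→A 3·20=60, C2→B 3·4=12, C3→C 5·25=125, C4→C 2·8=16, C5→D 3·17=51, C6→A 2·6=12. Service 276; fixed 1134; total 1410.
Option 2: {D}: C1→D 6·20=120, C2→D 13·4=52, C3→D 15·25=375, C4→D 9·8=72, C5→D 3·17=51, C6→D 15·6=90. Service 760; fixed 260; total 1020.
Difference: |1410 − 1020| = 390.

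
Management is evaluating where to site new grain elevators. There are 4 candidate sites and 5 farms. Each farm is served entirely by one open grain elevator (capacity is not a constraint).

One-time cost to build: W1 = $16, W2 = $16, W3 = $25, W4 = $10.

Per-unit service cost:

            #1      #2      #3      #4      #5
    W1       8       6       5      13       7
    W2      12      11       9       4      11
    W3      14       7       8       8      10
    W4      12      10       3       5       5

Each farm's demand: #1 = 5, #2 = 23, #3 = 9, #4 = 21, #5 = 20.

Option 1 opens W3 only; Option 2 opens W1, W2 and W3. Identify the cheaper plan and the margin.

Option 2 is cheaper by 192.

Option 1: {W3}: #1→W3 14·5=70, #2→W3 7·23=161, #3→W3 8·9=72, #4→W3 8·21=168, #5→W3 10·20=200. Service 671; fixed 25; total 696.
Option 2: {W1, W2, W3}: #1→W1 8·5=40, #2→W1 6·23=138, #3→W1 5·9=45, #4→W2 4·21=84, #5→W1 7·20=140. Service 447; fixed 57; total 504.
Difference: |696 − 504| = 192.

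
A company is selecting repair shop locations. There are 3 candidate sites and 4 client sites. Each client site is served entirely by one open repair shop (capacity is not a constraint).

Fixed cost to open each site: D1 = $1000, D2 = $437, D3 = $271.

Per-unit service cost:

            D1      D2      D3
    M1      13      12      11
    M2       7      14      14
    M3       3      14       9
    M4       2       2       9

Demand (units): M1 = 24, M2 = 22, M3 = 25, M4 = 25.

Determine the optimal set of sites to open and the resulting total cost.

Open D3 only; minimum total cost 1293.

For any fixed open set, each client site goes to its cheapest open site; total = fixed + service.
{D3}: M1→D3 11·24=264, M2→D3 14·22=308, M3→D3 9·25=225, M4→D3 9·25=225. Service 1022; fixed 271; total 1293.
{D2}: service 996 + fixed 437 = 1433
{D2, D3}: service 847 + fixed 708 = 1555
{D1, D2, D3}: M1→D3 11·24=264, M2→D1 7·22=154, M3→D1 3·25=75, M4→D1 2·25=50. Service 543; fixed 1708; total 2251.
No other subset beats 1293.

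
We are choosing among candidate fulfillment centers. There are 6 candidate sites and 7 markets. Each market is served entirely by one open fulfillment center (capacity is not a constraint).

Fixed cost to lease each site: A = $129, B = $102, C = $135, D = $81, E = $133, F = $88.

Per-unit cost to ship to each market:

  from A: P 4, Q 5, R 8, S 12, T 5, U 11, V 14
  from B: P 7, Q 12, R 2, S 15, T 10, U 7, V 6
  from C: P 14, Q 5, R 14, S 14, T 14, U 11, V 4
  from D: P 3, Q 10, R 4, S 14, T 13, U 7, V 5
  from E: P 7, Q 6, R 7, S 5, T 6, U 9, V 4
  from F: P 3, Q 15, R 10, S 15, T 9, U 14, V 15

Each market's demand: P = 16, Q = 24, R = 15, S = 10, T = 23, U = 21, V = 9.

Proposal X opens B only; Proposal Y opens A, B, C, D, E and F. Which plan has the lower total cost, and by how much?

Proposal X is cheaper by 101.

Proposal X: {B}: P→B 7·16=112, Q→B 12·24=288, R→B 2·15=30, S→B 15·10=150, T→B 10·23=230, U→B 7·21=147, V→B 6·9=54. Service 1011; fixed 102; total 1113.
Proposal Y: {A, B, C, D, E, F}: P→D 3·16=48, Q→A 5·24=120, R→B 2·15=30, S→E 5·10=50, T→A 5·23=115, U→B 7·21=147, V→C 4·9=36. Service 546; fixed 668; total 1214.
Difference: |1113 − 1214| = 101.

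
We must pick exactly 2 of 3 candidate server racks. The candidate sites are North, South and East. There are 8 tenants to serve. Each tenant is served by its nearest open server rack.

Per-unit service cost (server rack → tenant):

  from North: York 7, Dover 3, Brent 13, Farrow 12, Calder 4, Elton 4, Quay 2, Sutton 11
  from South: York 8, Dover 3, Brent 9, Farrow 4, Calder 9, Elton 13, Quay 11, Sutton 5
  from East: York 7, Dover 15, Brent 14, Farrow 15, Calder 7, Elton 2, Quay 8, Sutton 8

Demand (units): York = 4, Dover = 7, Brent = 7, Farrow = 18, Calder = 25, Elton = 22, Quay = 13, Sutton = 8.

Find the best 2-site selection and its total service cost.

Choose North and South; total service cost 438.

With exactly 2 open, each tenant uses its cheapest among the chosen.
{North, South}: York→North 7·4=28, Dover→North 3·7=21, Brent→South 9·7=63, Farrow→South 4·18=72, Calder→North 4·25=100, Elton→North 4·22=88, Quay→North 2·13=26, Sutton→South 5·8=40. Service cost 438.
{South, East}: service cost 547
{North, East}: service cost 590
Among all 3 size-2 choices, {North, South} is lowest.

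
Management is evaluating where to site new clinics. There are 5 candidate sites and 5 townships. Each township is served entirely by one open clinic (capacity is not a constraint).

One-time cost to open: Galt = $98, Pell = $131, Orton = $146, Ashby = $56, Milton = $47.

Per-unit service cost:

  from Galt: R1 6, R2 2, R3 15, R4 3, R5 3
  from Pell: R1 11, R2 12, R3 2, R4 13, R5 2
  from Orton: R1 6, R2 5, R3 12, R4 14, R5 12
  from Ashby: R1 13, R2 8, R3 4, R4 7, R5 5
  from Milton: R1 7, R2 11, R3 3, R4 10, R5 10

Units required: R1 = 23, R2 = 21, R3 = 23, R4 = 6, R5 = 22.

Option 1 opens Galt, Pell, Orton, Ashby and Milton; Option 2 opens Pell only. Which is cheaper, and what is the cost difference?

Option 1 is cheaper by 38.

Option 1: {Galt, Pell, Orton, Ashby, Milton}: R1→Galt 6·23=138, R2→Galt 2·21=42, R3→Pell 2·23=46, R4→Galt 3·6=18, R5→Pell 2·22=44. Service 288; fixed 478; total 766.
Option 2: {Pell}: R1→Pell 11·23=253, R2→Pell 12·21=252, R3→Pell 2·23=46, R4→Pell 13·6=78, R5→Pell 2·22=44. Service 673; fixed 131; total 804.
Difference: |766 − 804| = 38.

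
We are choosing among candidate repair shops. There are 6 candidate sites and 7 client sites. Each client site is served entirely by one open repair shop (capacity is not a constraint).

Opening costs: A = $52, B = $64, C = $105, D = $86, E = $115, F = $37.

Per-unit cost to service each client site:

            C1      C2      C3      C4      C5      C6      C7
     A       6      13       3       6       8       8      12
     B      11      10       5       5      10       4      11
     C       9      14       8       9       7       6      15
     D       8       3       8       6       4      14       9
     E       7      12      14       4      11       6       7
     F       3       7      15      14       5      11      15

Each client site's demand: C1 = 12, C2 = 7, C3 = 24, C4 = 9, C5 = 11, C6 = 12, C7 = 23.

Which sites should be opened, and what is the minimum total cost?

For any fixed open set, each client site goes to its cheapest open site; total = fixed + service.
{A, E, F}: C1→F 3·12=36, C2→F 7·7=49, C3→A 3·24=72, C4→E 4·9=36, C5→F 5·11=55, C6→E 6·12=72, C7→E 7·23=161. Service 481; fixed 204; total 685.
{A, D}: C1→A 6·12=72, C2→D 3·7=21, C3→A 3·24=72, C4→A 6·9=54, C5→D 4·11=44, C6→A 8·12=96, C7→D 9·23=207. Service 566; fixed 138; total 704.
{A, D, F}: service 530 + fixed 175 = 705
{A, B, C, D, E, F}: service 418 + fixed 459 = 877
No other subset beats 685.

Open A, E and F; minimum total cost 685.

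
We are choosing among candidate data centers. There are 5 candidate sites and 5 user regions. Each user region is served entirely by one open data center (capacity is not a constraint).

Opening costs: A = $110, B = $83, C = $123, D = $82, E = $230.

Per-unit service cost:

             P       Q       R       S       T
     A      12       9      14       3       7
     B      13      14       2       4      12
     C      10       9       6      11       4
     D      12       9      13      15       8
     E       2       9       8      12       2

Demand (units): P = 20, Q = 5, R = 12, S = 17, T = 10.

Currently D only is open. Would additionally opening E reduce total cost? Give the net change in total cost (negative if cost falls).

Current service cost with {D}: 776.
Adding E: each user region re-picks its cheapest; new service cost 405, saving 371.
Extra fixed cost: 230. Net change = 230 − 371 = -141.
(Totals: 858 → 717.)

Yes — net change −141 (cost falls by 141).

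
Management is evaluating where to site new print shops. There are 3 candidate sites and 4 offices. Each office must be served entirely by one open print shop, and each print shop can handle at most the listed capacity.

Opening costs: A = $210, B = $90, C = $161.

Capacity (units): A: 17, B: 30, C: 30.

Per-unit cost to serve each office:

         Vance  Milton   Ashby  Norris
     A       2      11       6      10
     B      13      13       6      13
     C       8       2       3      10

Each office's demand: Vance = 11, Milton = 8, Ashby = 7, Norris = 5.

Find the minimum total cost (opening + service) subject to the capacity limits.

Minimum total cost: 441

Open {B, C}: Vance→C 8·11=88, Milton→C 2·8=16, Ashby→C 3·7=21, Norris→B 13·5=65.
Loads: B carries 5/30, C carries 26/30. Service 190; fixed 251; total 441.
Next best feasible plan costs 447.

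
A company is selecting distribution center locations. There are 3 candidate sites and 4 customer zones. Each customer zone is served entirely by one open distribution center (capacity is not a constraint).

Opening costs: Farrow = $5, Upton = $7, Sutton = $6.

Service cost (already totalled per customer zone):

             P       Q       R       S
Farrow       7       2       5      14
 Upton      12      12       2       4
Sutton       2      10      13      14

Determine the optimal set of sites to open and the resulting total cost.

For any fixed open set, each customer zone goes to its cheapest open site; total = fixed + service.
{Farrow, Upton}: P→Farrow 7, Q→Farrow 2, R→Upton 2, S→Upton 4. Service 15; fixed 12; total 27.
{Farrow, Upton, Sutton}: service 10 + fixed 18 = 28
{Upton, Sutton}: P→Sutton 2, Q→Sutton 10, R→Upton 2, S→Upton 4. Service 18; fixed 13; total 31.
{Farrow}: P→Farrow 7, Q→Farrow 2, R→Farrow 5, S→Farrow 14. Service 28; fixed 5; total 33.
No other subset beats 27.

Open Farrow and Upton; minimum total cost 27.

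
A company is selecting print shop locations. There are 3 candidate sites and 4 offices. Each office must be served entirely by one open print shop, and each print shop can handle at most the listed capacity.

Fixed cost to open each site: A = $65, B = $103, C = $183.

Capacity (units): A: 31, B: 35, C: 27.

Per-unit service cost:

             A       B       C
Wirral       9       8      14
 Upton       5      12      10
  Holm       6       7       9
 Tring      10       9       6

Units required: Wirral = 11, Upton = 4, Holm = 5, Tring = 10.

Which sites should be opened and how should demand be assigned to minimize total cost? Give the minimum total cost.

Open {A}: Wirral→A 9·11=99, Upton→A 5·4=20, Holm→A 6·5=30, Tring→A 10·10=100.
Loads: A carries 30/31. Service 249; fixed 65; total 314.
Next best feasible plan costs 364.

Minimum total cost: 314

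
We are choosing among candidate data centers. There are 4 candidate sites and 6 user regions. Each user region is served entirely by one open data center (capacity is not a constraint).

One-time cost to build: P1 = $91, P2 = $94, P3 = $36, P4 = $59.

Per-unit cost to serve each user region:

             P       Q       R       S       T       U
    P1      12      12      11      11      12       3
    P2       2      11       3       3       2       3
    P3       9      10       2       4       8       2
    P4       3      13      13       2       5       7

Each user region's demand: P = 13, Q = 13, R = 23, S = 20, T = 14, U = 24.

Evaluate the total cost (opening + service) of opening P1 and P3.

Each user region is assigned to its cheapest site among the open ones.
{P1, P3}: P→P3 9·13=117, Q→P3 10·13=130, R→P3 2·23=46, S→P3 4·20=80, T→P3 8·14=112, U→P3 2·24=48. Service 533; fixed 127; total 660.

Total cost: 660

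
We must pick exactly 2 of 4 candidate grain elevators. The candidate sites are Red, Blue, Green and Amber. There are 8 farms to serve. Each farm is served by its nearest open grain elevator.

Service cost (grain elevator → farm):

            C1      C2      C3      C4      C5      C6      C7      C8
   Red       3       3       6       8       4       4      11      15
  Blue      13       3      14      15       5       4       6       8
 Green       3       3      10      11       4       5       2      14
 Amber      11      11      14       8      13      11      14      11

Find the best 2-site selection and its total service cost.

With exactly 2 open, each farm uses its cheapest among the chosen.
{Red, Blue}: C1→Red 3, C2→Red 3, C3→Red 6, C4→Red 8, C5→Red 4, C6→Red 4, C7→Blue 6, C8→Blue 8. Service cost 42.
{Red, Green}: service cost 44
{Blue, Green}: service cost 45
Among all 6 size-2 choices, {Red, Blue} is lowest.

Choose Red and Blue; total service cost 42.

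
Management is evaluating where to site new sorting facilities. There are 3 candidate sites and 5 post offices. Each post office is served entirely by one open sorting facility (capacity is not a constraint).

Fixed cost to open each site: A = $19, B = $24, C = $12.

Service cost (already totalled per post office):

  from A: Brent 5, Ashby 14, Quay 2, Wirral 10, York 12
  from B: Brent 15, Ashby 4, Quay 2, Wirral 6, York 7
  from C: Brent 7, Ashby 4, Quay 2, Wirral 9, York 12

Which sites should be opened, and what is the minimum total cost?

Open C only; minimum total cost 46.

For any fixed open set, each post office goes to its cheapest open site; total = fixed + service.
{C}: Brent→C 7, Ashby→C 4, Quay→C 2, Wirral→C 9, York→C 12. Service 34; fixed 12; total 46.
{B}: Brent→B 15, Ashby→B 4, Quay→B 2, Wirral→B 6, York→B 7. Service 34; fixed 24; total 58.
{A}: Brent→A 5, Ashby→A 14, Quay→A 2, Wirral→A 10, York→A 12. Service 43; fixed 19; total 62.
{A, B, C}: Brent→A 5, Ashby→B 4, Quay→A 2, Wirral→B 6, York→B 7. Service 24; fixed 55; total 79.
(All 7 nonempty subsets were checked; C only is lowest.)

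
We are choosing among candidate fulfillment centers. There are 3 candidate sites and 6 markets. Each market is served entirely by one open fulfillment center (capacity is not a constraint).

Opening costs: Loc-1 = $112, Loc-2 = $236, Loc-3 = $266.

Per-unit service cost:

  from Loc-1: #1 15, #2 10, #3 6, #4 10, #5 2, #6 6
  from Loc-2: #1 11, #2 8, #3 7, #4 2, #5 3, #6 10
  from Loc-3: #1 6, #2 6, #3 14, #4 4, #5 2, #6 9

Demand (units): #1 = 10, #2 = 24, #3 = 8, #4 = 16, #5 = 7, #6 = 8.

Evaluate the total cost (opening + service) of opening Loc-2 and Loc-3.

Total cost: 880

Each market is assigned to its cheapest site among the open ones.
{Loc-2, Loc-3}: #1→Loc-3 6·10=60, #2→Loc-3 6·24=144, #3→Loc-2 7·8=56, #4→Loc-2 2·16=32, #5→Loc-3 2·7=14, #6→Loc-3 9·8=72. Service 378; fixed 502; total 880.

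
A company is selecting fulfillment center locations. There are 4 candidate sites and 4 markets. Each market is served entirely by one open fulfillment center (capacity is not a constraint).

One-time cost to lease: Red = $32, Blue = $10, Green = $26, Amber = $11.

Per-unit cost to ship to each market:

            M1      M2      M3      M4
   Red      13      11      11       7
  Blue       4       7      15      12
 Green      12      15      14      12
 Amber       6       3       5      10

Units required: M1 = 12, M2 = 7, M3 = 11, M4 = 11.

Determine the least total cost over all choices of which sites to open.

Minimum total cost: 254

For any fixed open set, each market goes to its cheapest open site; total = fixed + service.
{Red, Blue, Amber}: M1→Blue 4·12=48, M2→Amber 3·7=21, M3→Amber 5·11=55, M4→Red 7·11=77. Service 201; fixed 53; total 254.
{Blue, Amber}: M1→Blue 4·12=48, M2→Amber 3·7=21, M3→Amber 5·11=55, M4→Amber 10·11=110. Service 234; fixed 21; total 255.
{Red, Amber}: M1→Amber 6·12=72, M2→Amber 3·7=21, M3→Amber 5·11=55, M4→Red 7·11=77. Service 225; fixed 43; total 268.
{Red, Blue, Green, Amber}: M1→Blue 4·12=48, M2→Amber 3·7=21, M3→Amber 5·11=55, M4→Red 7·11=77. Service 201; fixed 79; total 280.
No other subset beats 254.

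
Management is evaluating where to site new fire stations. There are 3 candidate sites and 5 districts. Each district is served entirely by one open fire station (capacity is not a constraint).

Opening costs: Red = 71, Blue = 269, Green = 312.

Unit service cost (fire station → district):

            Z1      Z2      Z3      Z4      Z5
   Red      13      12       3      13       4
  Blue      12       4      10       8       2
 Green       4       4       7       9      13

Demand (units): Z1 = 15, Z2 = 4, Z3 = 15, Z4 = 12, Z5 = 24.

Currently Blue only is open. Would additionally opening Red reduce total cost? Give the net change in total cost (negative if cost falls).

Current service cost with {Blue}: 490.
Adding Red: each district re-picks its cheapest; new service cost 385, saving 105.
Extra fixed cost: 71. Net change = 71 − 105 = -34.
(Totals: 759 → 725.)

Yes — net change −34 (cost falls by 34).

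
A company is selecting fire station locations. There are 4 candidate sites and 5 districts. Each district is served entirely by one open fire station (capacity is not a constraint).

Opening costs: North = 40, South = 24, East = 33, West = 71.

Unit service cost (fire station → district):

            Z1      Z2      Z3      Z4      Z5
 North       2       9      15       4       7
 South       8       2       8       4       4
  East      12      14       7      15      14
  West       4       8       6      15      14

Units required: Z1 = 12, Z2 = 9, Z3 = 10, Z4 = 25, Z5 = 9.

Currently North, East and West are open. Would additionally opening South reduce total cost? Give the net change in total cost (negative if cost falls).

Current service cost with {North, East, West}: 319.
Adding South: each district re-picks its cheapest; new service cost 238, saving 81.
Extra fixed cost: 24. Net change = 24 − 81 = -57.
(Totals: 463 → 406.)

Yes — net change −57 (cost falls by 57).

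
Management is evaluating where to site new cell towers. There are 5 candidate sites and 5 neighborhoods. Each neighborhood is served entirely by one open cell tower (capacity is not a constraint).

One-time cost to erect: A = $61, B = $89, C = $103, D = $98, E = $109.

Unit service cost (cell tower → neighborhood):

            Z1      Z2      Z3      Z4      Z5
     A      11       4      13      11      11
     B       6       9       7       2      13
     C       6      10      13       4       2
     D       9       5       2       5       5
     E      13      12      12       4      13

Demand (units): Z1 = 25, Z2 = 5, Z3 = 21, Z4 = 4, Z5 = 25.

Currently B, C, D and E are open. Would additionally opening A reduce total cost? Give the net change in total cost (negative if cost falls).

Current service cost with {B, C, D, E}: 275.
Adding A: each neighborhood re-picks its cheapest; new service cost 270, saving 5.
Extra fixed cost: 61. Net change = 61 − 5 = 56.
(Totals: 674 → 730.)

No — net change +56 (cost rises by 56).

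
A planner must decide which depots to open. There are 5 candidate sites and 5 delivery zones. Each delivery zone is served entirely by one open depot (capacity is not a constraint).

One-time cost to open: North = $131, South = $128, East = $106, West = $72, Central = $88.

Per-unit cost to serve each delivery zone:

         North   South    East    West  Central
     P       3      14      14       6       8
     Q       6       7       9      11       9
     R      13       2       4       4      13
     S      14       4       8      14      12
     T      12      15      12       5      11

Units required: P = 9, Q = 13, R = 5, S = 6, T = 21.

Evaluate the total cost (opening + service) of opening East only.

Each delivery zone is assigned to its cheapest site among the open ones.
{East}: P→East 14·9=126, Q→East 9·13=117, R→East 4·5=20, S→East 8·6=48, T→East 12·21=252. Service 563; fixed 106; total 669.

Total cost: 669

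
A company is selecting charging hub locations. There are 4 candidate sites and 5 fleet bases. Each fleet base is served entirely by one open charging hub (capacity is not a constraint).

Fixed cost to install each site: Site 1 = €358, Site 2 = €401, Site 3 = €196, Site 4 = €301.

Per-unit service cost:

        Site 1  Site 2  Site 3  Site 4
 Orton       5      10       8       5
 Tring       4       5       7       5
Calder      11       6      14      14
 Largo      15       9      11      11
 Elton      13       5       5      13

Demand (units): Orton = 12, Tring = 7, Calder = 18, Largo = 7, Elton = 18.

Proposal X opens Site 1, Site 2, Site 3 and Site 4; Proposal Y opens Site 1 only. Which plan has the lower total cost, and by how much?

Proposal Y is cheaper by 622.

Proposal X: {Site 1, Site 2, Site 3, Site 4}: Orton→Site 1 5·12=60, Tring→Site 1 4·7=28, Calder→Site 2 6·18=108, Largo→Site 2 9·7=63, Elton→Site 2 5·18=90. Service 349; fixed 1256; total 1605.
Proposal Y: {Site 1}: Orton→Site 1 5·12=60, Tring→Site 1 4·7=28, Calder→Site 1 11·18=198, Largo→Site 1 15·7=105, Elton→Site 1 13·18=234. Service 625; fixed 358; total 983.
Difference: |1605 − 983| = 622.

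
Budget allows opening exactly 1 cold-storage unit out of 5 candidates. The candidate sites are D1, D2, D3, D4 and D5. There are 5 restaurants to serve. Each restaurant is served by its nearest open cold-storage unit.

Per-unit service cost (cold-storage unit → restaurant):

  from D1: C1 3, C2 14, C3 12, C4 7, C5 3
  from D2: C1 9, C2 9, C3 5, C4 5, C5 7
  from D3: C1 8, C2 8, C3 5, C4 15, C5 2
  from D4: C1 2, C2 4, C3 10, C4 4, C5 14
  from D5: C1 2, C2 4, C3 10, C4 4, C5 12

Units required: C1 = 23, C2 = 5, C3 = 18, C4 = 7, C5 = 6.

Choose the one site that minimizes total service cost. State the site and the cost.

With exactly 1 open, each restaurant uses its cheapest among the chosen.
{D5}: C1→D5 2·23=46, C2→D5 4·5=20, C3→D5 10·18=180, C4→D5 4·7=28, C5→D5 12·6=72. Service cost 346.
{D4}: service cost 358
{D2}: service cost 419
Among all 5 size-1 choices, {D5} is lowest.

Choose D5 only; total service cost 346.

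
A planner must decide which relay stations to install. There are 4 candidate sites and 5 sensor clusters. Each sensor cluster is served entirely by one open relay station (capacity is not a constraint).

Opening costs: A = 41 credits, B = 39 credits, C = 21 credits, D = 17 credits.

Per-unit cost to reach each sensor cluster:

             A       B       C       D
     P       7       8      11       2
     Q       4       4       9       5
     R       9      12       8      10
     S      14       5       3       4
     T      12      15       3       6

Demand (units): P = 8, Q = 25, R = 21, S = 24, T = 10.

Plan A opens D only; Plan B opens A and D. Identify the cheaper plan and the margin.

Plan B is cheaper by 5.

Plan A: {D}: P→D 2·8=16, Q→D 5·25=125, R→D 10·21=210, S→D 4·24=96, T→D 6·10=60. Service 507; fixed 17; total 524.
Plan B: {A, D}: P→D 2·8=16, Q→A 4·25=100, R→A 9·21=189, S→D 4·24=96, T→D 6·10=60. Service 461; fixed 58; total 519.
Difference: |524 − 519| = 5.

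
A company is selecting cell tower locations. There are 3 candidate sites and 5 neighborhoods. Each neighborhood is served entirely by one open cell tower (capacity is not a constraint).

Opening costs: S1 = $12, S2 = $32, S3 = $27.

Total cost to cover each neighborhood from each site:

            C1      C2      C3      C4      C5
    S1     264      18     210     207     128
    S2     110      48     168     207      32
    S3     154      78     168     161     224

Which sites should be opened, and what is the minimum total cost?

Open S1, S2 and S3; minimum total cost 560.

For any fixed open set, each neighborhood goes to its cheapest open site; total = fixed + service.
{S1, S2, S3}: C1→S2 110, C2→S1 18, C3→S2 168, C4→S3 161, C5→S2 32. Service 489; fixed 71; total 560.
{S2, S3}: service 519 + fixed 59 = 578
{S1, S2}: C1→S2 110, C2→S1 18, C3→S2 168, C4→S1 207, C5→S2 32. Service 535; fixed 44; total 579.
{S1}: service 827 + fixed 12 = 839
No other subset beats 560.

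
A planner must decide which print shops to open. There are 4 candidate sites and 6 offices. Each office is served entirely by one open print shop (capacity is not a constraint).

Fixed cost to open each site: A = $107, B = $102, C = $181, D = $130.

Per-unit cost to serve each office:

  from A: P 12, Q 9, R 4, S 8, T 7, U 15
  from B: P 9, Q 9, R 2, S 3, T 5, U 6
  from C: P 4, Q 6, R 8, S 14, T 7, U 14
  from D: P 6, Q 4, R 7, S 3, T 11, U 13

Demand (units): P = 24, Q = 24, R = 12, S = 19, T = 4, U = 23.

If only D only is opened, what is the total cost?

Each office is assigned to its cheapest site among the open ones.
{D}: P→D 6·24=144, Q→D 4·24=96, R→D 7·12=84, S→D 3·19=57, T→D 11·4=44, U→D 13·23=299. Service 724; fixed 130; total 854.

Total cost: 854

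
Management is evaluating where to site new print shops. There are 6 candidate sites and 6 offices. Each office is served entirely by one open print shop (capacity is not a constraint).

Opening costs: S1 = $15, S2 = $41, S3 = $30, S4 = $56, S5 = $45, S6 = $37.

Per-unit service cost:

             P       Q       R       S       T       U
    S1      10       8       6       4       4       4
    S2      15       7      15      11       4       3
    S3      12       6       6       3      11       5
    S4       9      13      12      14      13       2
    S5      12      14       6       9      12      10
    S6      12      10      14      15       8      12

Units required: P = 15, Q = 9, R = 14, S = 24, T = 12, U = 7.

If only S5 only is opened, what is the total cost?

Total cost: 865

Each office is assigned to its cheapest site among the open ones.
{S5}: P→S5 12·15=180, Q→S5 14·9=126, R→S5 6·14=84, S→S5 9·24=216, T→S5 12·12=144, U→S5 10·7=70. Service 820; fixed 45; total 865.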